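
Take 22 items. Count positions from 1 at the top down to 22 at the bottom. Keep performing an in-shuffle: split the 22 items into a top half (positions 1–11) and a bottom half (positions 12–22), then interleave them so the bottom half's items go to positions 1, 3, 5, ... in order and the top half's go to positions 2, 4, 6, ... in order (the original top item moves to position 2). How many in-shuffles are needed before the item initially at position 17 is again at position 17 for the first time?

11

Follow position 17 under repeated in-shuffles:
17 → 11 → 22 → 21 → 19 → 15 → 7 → 14 → 5 → 10 → 20 → 17
It first returns after 11 in-shuffles.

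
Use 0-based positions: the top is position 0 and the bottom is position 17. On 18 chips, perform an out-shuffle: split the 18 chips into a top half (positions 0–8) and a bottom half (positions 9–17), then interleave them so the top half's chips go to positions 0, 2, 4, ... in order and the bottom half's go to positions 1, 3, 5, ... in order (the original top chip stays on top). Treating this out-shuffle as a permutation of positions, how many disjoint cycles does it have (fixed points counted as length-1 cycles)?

4

Trace each unvisited position around until it returns:
(0) (1 2 4 8 16 15 13 9) (3 6 12 7 14 11 5 10) (17)
4 cycles in total.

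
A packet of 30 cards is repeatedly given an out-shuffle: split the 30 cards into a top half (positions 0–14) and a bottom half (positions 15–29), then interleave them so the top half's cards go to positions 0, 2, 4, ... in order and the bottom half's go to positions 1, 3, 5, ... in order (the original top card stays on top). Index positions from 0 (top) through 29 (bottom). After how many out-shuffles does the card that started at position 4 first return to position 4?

28

Follow position 4 under repeated out-shuffles:
4 → 8 → 16 → 3 → 6 → 12 → 24 → 19 → ... → 4 (length 28)
It first returns after 28 out-shuffles.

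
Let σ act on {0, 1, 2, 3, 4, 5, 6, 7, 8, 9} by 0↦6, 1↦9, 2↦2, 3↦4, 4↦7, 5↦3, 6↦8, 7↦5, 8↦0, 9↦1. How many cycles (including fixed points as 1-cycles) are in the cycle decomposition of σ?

4

Cycle decomposition: (0 6 8) (1 9) (2) (3 4 7 5).
4 cycles.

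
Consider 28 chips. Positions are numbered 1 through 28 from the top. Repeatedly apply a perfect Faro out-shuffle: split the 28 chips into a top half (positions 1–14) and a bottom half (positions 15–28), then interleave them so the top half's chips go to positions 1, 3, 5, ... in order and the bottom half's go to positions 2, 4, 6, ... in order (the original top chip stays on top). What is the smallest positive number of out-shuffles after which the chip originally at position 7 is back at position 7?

Follow position 7 under repeated out-shuffles:
7 → 13 → 25 → 22 → 16 → 4 → 7
It first returns after 6 out-shuffles.

6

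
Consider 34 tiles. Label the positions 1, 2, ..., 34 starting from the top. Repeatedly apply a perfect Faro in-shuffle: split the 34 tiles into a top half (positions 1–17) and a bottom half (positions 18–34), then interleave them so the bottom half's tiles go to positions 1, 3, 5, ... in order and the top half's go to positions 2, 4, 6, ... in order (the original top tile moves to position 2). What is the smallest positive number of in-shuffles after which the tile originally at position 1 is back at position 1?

12

Follow position 1 under repeated in-shuffles:
1 → 2 → 4 → 8 → 16 → 32 → 29 → 23 → 11 → 22 → 9 → 18 → 1
It first returns after 12 in-shuffles.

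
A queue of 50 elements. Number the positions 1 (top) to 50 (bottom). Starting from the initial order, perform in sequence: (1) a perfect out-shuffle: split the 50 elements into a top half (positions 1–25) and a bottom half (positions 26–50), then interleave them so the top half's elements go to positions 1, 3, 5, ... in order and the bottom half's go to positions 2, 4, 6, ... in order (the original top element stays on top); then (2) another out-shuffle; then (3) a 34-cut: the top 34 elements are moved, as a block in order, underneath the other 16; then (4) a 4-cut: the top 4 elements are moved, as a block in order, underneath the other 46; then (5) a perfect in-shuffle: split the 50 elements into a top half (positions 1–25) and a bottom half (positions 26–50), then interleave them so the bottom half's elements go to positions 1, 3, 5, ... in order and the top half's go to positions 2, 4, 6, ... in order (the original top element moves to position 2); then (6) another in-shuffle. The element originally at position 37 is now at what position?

Track the element from position 37 forward through each operation:
  after op 1 (out-shuffle): 37 → 24
  after op 2 (out-shuffle): 24 → 47
  after op 3 (cut 34): 47 → 13
  after op 4 (cut 4): 13 → 9
  after op 5 (in-shuffle): 9 → 18
  after op 6 (in-shuffle): 18 → 36

36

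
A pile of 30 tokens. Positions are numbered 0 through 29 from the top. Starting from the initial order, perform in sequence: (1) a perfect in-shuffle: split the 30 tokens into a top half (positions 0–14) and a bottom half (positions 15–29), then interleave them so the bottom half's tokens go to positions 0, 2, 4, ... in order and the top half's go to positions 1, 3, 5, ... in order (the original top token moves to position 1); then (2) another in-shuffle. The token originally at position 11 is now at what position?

16

Track the token from position 11 forward through each operation:
  after op 1 (in-shuffle): 11 → 23
  after op 2 (in-shuffle): 23 → 16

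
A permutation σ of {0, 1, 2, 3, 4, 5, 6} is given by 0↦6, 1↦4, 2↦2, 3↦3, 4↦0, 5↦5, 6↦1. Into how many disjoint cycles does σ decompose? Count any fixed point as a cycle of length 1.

Cycle decomposition: (0 6 1 4) (2) (3) (5).
4 cycles.

4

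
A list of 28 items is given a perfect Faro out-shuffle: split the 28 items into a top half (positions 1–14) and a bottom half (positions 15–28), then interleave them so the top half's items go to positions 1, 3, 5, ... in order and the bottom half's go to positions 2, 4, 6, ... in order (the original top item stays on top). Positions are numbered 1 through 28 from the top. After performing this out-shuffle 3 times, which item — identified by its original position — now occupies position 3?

Work backwards from position 3, undoing one out-shuffle at a time:
3 ← 2 ← 15 ← 8
So the item now at position 3 started at position 8.

8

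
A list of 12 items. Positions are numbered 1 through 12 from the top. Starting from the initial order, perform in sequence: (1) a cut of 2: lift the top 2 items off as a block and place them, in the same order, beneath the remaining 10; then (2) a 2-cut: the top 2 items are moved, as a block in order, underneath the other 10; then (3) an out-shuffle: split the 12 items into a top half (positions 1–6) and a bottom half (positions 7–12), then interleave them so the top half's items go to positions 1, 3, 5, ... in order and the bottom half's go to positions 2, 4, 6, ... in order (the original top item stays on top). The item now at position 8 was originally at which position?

Undo the operations in reverse order, starting from position 8:
  undo op 3 (out-shuffle, from bottom half): 8 ← 10
  undo op 2 (cut 2): 10 ← 12
  undo op 1 (cut 2): 12 ← 2
So the item at position 8 came from original position 2.

2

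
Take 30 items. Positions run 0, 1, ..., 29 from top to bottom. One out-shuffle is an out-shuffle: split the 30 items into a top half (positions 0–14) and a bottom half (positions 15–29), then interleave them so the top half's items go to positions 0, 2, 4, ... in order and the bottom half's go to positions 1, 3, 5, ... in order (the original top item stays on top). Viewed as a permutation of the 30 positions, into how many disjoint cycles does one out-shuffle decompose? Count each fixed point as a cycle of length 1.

Trace each unvisited position around until it returns:
(0) (1 2 4 8 16 3 ... len 28) (29)
3 cycles in total.

3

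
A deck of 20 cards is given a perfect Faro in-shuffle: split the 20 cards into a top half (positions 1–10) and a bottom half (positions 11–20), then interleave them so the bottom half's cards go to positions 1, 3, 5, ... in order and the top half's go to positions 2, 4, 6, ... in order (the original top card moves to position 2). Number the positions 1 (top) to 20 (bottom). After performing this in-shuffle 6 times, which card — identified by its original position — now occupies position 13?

13

Work backwards from position 13, undoing one in-shuffle at a time:
13 ← 17 ← 19 ← 20 ← 10 ← 5 ← 13
So the card now at position 13 started at position 13.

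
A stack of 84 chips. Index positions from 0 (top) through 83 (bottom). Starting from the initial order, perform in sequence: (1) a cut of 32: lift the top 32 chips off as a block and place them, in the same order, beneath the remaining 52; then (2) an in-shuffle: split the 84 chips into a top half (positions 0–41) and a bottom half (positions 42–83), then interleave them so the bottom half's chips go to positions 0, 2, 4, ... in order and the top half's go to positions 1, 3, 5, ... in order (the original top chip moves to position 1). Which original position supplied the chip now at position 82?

Undo the operations in reverse order, starting from position 82:
  undo op 2 (in-shuffle, from bottom half): 82 ← 83
  undo op 1 (cut 32): 83 ← 31
So the chip at position 82 came from original position 31.

31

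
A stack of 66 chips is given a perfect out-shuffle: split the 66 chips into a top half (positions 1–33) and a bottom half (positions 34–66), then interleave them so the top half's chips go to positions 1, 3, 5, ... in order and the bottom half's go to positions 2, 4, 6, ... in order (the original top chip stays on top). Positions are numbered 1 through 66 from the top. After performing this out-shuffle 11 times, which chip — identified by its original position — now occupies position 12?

23

Work backwards from position 12, undoing one out-shuffle at a time:
12 ← 39 ← 20 ← 43 ← 22 ← 44 ← 55 ← 28 ← 47 ← 24 ← 45 ← 23
So the chip now at position 12 started at position 23.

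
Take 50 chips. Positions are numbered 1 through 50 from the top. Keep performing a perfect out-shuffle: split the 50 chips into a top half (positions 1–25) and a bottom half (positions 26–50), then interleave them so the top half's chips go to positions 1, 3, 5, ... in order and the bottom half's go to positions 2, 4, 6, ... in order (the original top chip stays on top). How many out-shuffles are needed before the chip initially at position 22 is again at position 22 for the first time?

3

Follow position 22 under repeated out-shuffles:
22 → 43 → 36 → 22
It first returns after 3 out-shuffles.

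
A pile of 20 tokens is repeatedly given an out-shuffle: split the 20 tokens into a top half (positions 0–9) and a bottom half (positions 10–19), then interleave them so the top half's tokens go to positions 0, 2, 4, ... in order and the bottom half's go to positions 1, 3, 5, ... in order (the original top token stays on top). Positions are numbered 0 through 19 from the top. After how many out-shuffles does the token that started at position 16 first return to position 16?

18

Follow position 16 under repeated out-shuffles:
16 → 13 → 7 → 14 → 9 → 18 → 17 → 15 → 11 → 3 → 6 → 12 → 5 → 10 → 1 → 2 → 4 → 8 → 16
It first returns after 18 out-shuffles.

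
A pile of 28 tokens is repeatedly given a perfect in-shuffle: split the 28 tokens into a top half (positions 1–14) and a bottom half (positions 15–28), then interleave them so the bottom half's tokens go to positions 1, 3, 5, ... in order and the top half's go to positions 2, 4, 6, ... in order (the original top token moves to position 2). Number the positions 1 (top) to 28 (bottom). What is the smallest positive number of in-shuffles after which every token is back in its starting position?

The in-shuffle permutes the 28 positions with cycle lengths [28].
Every token is home exactly when every cycle has completed a whole number of laps, i.e. after lcm(28) = 28 in-shuffles.

28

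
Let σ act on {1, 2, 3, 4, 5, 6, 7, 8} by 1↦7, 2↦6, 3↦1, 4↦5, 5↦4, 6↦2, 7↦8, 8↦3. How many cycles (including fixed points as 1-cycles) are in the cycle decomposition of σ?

Cycle decomposition: (1 7 8 3) (2 6) (4 5).
3 cycles.

3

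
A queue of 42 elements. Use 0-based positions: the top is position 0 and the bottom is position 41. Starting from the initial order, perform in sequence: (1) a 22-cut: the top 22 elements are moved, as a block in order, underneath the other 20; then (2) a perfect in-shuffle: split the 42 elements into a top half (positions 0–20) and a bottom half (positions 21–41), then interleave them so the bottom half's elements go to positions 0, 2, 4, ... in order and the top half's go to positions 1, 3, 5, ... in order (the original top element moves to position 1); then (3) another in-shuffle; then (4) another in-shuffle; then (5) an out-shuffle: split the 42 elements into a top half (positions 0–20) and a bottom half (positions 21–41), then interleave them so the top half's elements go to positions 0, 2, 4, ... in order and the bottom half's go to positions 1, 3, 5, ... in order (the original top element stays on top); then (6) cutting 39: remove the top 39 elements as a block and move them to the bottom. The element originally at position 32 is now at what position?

Track the element from position 32 forward through each operation:
  after op 1 (cut 22): 32 → 10
  after op 2 (in-shuffle): 10 → 21
  after op 3 (in-shuffle): 21 → 0
  after op 4 (in-shuffle): 0 → 1
  after op 5 (out-shuffle): 1 → 2
  after op 6 (cut 39): 2 → 5

5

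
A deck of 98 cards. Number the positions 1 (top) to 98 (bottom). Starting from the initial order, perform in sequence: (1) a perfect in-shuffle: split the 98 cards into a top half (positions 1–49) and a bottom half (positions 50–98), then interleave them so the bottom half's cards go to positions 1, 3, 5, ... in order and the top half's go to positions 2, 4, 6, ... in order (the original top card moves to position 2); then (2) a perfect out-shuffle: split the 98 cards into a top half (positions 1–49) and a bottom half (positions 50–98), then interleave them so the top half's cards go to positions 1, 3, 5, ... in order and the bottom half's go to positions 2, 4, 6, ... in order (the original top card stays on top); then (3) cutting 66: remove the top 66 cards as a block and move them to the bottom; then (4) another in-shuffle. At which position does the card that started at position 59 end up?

39

Track the card from position 59 forward through each operation:
  after op 1 (in-shuffle): 59 → 19
  after op 2 (out-shuffle): 19 → 37
  after op 3 (cut 66): 37 → 69
  after op 4 (in-shuffle): 69 → 39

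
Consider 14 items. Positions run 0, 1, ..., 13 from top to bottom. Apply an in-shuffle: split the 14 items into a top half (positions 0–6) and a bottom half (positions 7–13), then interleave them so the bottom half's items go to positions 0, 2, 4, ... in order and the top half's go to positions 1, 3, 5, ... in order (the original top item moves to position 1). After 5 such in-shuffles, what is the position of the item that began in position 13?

12

Track the item's position through each in-shuffle:
13 → 12 → 10 → 6 → 13 → 12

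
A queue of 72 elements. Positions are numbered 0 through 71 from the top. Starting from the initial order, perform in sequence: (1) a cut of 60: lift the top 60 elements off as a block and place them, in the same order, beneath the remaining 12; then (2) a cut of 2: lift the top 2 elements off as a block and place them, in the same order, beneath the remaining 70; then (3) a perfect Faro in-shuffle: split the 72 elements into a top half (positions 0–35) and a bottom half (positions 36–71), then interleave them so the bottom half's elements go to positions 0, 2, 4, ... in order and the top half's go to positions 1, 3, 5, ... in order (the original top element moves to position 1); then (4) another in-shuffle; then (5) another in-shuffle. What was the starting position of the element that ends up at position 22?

Undo the operations in reverse order, starting from position 22:
  undo op 5 (in-shuffle, from bottom half): 22 ← 47
  undo op 4 (in-shuffle, from top half): 47 ← 23
  undo op 3 (in-shuffle, from top half): 23 ← 11
  undo op 2 (cut 2): 11 ← 13
  undo op 1 (cut 60): 13 ← 1
So the element at position 22 came from original position 1.

1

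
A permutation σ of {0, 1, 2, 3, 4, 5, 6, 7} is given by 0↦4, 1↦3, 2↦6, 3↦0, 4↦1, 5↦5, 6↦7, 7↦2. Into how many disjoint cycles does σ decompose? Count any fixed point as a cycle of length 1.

Cycle decomposition: (0 4 1 3) (2 6 7) (5).
3 cycles.

3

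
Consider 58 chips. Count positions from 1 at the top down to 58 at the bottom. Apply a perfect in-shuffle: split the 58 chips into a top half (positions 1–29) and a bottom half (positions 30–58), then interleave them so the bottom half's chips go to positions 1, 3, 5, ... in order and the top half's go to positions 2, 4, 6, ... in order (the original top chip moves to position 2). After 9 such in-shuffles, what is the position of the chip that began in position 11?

27

Track the chip's position through each in-shuffle:
11 → 22 → 44 → 29 → 58 → 57 → 55 → 51 → 43 → 27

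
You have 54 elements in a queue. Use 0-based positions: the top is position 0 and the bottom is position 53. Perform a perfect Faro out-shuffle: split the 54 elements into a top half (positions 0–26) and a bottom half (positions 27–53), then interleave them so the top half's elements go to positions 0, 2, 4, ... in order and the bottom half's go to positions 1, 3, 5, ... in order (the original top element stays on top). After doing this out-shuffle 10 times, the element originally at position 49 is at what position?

Track the element's position through each out-shuffle:
49 → 45 → 37 → 21 → 42 → 31 → 9 → 18 → 36 → 19 → 38

38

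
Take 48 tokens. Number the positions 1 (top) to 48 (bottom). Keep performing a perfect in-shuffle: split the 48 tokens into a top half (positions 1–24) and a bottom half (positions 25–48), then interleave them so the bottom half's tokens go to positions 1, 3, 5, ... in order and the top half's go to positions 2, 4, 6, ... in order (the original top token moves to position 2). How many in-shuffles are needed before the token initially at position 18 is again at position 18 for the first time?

Follow position 18 under repeated in-shuffles:
18 → 36 → 23 → 46 → 43 → 37 → 25 → 1 → ... → 18 (length 21)
It first returns after 21 in-shuffles.

21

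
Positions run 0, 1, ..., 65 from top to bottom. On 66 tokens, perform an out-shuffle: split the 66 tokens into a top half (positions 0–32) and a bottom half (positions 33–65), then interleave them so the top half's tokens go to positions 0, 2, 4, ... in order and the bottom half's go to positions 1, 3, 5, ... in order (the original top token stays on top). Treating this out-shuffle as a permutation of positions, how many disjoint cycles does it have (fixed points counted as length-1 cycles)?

Trace each unvisited position around until it returns:
(0) (1 2 4 8 16 32 ... len 12) (3 6 12 24 48 31 ... len 12) (5 10 20 40 15 30 ... len 12) (7 14 28 56 47 29 ... len 12) (11 22 44 23 46 27 ... len 12) (13 26 52 39) (65)
8 cycles in total.

8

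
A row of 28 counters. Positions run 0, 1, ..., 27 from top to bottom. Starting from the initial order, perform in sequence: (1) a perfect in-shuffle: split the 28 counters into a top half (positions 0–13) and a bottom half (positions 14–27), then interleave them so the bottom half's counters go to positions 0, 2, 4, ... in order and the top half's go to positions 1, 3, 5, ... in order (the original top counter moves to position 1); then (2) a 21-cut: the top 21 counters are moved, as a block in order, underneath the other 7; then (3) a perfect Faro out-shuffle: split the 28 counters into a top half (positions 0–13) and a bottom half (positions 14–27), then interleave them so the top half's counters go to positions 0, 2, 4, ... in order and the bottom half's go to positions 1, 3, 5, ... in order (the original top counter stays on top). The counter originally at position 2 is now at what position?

24

Track the counter from position 2 forward through each operation:
  after op 1 (in-shuffle): 2 → 5
  after op 2 (cut 21): 5 → 12
  after op 3 (out-shuffle): 12 → 24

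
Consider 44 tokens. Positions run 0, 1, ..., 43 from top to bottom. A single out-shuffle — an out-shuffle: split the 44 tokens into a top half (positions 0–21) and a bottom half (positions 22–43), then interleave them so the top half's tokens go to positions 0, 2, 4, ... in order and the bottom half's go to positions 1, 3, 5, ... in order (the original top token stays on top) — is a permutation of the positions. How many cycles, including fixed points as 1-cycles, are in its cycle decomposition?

Trace each unvisited position around until it returns:
(0) (1 2 4 8 16 32 ... len 14) (3 6 12 24 5 10 ... len 14) (7 14 28 13 26 9 ... len 14) (43)
5 cycles in total.

5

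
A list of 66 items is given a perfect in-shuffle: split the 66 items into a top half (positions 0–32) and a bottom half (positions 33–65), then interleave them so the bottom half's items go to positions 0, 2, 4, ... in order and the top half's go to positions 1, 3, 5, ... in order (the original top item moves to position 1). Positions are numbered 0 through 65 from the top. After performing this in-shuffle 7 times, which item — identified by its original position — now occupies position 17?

63

Work backwards from position 17, undoing one in-shuffle at a time:
17 ← 8 ← 37 ← 18 ← 42 ← 54 ← 60 ← 63
So the item now at position 17 started at position 63.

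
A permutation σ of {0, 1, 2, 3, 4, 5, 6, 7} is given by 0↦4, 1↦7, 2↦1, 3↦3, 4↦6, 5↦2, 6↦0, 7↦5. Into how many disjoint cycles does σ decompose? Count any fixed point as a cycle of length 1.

Cycle decomposition: (0 4 6) (1 7 5 2) (3).
3 cycles.

3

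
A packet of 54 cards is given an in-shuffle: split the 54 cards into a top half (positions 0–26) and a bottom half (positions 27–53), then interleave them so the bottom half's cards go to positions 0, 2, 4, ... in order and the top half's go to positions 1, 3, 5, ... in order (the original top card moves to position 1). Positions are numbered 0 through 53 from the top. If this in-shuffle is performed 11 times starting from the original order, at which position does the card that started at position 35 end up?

27

Track the card's position through each in-shuffle:
35 → 16 → 33 → 12 → 25 → 51 → 48 → 42 → 30 → 6 → 13 → 27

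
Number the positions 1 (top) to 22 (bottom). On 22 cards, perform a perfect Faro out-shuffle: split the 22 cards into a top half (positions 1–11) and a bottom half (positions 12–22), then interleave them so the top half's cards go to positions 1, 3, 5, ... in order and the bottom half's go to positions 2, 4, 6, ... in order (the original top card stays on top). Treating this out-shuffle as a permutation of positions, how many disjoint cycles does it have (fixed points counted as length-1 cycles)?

7

Trace each unvisited position around until it returns:
(1) (2 3 5 9 17 12) (4 7 13) (6 11 21 20 18 14) (8 15) (10 19 16) (22)
7 cycles in total.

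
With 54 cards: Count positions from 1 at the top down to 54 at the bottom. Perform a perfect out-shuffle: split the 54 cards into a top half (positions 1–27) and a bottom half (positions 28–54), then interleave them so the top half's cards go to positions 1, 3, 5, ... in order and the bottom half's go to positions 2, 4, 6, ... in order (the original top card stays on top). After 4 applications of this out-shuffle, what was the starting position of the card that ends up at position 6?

Work backwards from position 6, undoing one out-shuffle at a time:
6 ← 30 ← 42 ← 48 ← 51
So the card now at position 6 started at position 51.

51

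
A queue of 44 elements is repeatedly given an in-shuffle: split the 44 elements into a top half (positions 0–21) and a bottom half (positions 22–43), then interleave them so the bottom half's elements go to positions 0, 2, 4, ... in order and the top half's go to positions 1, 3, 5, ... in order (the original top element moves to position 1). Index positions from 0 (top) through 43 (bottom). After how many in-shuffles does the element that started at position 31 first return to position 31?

12

Follow position 31 under repeated in-shuffles:
31 → 18 → 37 → 30 → 16 → 33 → 22 → 0 → 1 → 3 → 7 → 15 → 31
It first returns after 12 in-shuffles.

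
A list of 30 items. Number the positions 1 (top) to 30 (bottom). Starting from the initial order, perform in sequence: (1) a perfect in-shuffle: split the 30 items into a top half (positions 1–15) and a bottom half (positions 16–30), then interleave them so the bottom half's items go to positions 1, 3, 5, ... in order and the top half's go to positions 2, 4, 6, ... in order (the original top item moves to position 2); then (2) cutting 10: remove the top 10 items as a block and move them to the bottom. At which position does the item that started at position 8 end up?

6

Track the item from position 8 forward through each operation:
  after op 1 (in-shuffle): 8 → 16
  after op 2 (cut 10): 16 → 6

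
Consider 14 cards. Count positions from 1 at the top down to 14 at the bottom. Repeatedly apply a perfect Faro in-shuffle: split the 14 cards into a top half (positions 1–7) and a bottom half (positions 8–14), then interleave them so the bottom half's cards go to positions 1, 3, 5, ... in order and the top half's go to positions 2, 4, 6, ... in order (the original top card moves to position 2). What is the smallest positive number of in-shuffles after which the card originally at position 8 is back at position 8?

4

Follow position 8 under repeated in-shuffles:
8 → 1 → 2 → 4 → 8
It first returns after 4 in-shuffles.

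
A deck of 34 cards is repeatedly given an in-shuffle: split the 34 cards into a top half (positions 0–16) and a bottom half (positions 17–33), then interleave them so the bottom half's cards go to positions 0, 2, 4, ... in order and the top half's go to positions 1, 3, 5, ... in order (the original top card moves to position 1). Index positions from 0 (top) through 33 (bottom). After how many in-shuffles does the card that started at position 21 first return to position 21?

12

Follow position 21 under repeated in-shuffles:
21 → 8 → 17 → 0 → 1 → 3 → 7 → 15 → 31 → 28 → 22 → 10 → 21
It first returns after 12 in-shuffles.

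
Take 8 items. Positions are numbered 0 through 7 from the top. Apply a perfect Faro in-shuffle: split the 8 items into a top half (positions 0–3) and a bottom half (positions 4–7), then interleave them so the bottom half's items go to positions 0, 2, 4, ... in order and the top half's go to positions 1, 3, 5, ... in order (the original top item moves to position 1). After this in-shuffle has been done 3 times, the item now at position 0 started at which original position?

Work backwards from position 0, undoing one in-shuffle at a time:
0 ← 4 ← 6 ← 7
So the item now at position 0 started at position 7.

7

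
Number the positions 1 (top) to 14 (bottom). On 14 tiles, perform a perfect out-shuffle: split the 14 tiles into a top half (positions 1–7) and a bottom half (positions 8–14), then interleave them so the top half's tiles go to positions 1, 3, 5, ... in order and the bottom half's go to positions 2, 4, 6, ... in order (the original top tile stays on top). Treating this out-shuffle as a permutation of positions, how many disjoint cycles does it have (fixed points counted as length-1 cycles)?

3

Trace each unvisited position around until it returns:
(1) (2 3 5 9 4 7 ... len 12) (14)
3 cycles in total.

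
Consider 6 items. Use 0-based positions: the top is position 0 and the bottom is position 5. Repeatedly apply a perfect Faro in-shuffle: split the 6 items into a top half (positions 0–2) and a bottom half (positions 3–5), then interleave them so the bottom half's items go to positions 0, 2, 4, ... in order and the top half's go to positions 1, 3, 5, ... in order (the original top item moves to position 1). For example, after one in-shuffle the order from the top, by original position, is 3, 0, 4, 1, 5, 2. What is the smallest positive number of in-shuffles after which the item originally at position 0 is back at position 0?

3

Follow position 0 under repeated in-shuffles:
0 → 1 → 3 → 0
It first returns after 3 in-shuffles.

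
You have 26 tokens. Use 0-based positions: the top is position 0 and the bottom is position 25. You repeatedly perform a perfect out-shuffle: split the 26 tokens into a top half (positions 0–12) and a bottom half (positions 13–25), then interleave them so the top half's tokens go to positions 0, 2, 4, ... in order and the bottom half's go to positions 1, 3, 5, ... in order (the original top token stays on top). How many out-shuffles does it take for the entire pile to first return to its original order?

20

The out-shuffle permutes the 26 positions with cycle lengths [1, 1, 4, 20].
Every token is home exactly when every cycle has completed a whole number of laps, i.e. after lcm(1, 4, 20) = 20 out-shuffles.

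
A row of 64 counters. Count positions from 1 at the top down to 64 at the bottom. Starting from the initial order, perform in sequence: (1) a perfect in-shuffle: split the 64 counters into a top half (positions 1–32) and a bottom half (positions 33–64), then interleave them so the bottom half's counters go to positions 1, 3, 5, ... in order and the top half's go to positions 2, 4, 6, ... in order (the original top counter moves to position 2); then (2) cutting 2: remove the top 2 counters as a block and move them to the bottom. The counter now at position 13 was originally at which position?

40

Undo the operations in reverse order, starting from position 13:
  undo op 2 (cut 2): 13 ← 15
  undo op 1 (in-shuffle, from bottom half): 15 ← 40
So the counter at position 13 came from original position 40.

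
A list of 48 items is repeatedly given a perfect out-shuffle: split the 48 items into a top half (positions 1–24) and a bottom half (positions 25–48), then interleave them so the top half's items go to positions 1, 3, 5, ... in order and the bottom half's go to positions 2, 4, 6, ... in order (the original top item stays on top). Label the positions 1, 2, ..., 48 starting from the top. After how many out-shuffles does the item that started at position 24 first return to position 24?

23

Follow position 24 under repeated out-shuffles:
24 → 47 → 46 → 44 → 40 → 32 → 16 → 31 → ... → 24 (length 23)
It first returns after 23 out-shuffles.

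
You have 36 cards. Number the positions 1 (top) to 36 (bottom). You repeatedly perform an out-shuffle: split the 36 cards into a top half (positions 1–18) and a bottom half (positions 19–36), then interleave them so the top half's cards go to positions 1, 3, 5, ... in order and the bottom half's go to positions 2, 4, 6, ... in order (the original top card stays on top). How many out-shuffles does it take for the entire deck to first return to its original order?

The out-shuffle permutes the 36 positions with cycle lengths [1, 1, 3, 3, 4, 12, 12].
Every card is home exactly when every cycle has completed a whole number of laps, i.e. after lcm(1, 3, 4, 12) = 12 out-shuffles.

12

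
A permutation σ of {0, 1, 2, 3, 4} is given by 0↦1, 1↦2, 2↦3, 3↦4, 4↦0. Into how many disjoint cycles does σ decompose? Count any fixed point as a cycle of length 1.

1

Cycle decomposition: (0 1 2 3 4).
1 cycle.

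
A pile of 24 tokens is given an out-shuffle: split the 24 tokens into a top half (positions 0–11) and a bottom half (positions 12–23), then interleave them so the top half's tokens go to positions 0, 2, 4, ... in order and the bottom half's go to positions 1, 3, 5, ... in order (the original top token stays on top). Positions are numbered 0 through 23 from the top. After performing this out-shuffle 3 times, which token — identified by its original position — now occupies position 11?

Work backwards from position 11, undoing one out-shuffle at a time:
11 ← 17 ← 20 ← 10
So the token now at position 11 started at position 10.

10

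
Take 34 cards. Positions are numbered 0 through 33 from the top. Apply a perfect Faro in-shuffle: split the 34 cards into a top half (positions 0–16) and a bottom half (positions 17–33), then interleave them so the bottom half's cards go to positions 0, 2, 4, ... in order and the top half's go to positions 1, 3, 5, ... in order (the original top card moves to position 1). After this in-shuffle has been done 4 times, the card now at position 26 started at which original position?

Work backwards from position 26, undoing one in-shuffle at a time:
26 ← 30 ← 32 ← 33 ← 16
So the card now at position 26 started at position 16.

16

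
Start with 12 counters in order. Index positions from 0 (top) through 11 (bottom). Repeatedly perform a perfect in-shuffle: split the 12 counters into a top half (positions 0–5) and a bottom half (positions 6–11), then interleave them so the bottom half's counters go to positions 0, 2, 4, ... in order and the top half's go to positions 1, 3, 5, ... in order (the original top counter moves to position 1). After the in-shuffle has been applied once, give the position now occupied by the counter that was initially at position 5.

Track the counter's position through each in-shuffle:
5 → 11

11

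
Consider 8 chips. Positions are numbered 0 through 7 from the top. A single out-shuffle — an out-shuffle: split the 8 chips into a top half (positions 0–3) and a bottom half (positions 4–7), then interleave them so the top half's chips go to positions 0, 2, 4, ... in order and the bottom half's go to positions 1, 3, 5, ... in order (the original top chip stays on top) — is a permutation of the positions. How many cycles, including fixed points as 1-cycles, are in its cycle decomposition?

Trace each unvisited position around until it returns:
(0) (1 2 4) (3 6 5) (7)
4 cycles in total.

4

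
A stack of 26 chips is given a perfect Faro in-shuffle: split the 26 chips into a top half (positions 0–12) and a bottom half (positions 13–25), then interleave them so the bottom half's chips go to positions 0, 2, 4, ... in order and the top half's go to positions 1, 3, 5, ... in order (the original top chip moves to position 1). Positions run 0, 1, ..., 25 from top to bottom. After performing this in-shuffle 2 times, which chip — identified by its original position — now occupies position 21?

Work backwards from position 21, undoing one in-shuffle at a time:
21 ← 10 ← 18
So the chip now at position 21 started at position 18.

18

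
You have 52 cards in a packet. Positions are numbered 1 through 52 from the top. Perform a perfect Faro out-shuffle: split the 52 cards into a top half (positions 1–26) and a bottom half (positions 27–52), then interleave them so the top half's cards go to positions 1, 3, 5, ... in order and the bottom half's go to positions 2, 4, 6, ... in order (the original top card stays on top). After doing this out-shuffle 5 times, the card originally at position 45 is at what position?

Track the card's position through each out-shuffle:
45 → 38 → 24 → 47 → 42 → 32

32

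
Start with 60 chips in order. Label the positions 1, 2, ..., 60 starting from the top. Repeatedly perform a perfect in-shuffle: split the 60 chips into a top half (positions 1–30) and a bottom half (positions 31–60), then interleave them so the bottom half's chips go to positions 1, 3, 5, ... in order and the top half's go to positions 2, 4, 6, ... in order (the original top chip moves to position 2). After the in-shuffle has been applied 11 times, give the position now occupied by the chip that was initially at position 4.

Track the chip's position through each in-shuffle:
4 → 8 → 16 → 32 → 3 → 6 → 12 → 24 → 48 → 35 → 9 → 18

18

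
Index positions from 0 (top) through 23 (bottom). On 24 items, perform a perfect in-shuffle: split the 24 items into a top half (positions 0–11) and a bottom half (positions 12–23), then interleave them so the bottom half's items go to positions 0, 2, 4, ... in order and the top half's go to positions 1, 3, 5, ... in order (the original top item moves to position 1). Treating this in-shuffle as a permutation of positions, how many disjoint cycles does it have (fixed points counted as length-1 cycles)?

2

Trace each unvisited position around until it returns:
(0 1 3 7 15 6 ... len 20) (4 9 19 14)
2 cycles in total.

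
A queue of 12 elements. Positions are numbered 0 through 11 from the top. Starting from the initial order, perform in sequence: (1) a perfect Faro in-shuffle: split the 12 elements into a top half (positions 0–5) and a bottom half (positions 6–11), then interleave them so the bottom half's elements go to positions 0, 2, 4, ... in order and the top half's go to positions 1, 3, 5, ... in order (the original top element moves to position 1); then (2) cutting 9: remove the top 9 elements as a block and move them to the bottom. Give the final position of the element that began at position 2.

8

Track the element from position 2 forward through each operation:
  after op 1 (in-shuffle): 2 → 5
  after op 2 (cut 9): 5 → 8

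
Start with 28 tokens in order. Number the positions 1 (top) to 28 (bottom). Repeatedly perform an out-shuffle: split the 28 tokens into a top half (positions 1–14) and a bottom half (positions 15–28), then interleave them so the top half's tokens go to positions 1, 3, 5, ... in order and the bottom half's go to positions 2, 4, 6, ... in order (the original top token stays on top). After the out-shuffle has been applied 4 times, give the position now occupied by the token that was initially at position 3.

Track the token's position through each out-shuffle:
3 → 5 → 9 → 17 → 6

6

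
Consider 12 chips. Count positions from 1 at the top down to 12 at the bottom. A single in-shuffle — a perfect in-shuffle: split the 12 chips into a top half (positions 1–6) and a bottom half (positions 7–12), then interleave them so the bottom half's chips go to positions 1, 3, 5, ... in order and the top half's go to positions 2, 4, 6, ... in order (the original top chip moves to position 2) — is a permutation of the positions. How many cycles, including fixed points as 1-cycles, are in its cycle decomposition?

Trace each unvisited position around until it returns:
(1 2 4 8 3 6 ... len 12)
1 cycle in total.

1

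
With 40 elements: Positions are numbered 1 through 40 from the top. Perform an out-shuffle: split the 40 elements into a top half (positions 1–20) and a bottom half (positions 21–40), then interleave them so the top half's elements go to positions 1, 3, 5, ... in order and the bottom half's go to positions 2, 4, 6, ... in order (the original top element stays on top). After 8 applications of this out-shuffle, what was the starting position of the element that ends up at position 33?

Work backwards from position 33, undoing one out-shuffle at a time:
33 ← 17 ← 9 ← 5 ← 3 ← 2 ← 21 ← 11 ← 6
So the element now at position 33 started at position 6.

6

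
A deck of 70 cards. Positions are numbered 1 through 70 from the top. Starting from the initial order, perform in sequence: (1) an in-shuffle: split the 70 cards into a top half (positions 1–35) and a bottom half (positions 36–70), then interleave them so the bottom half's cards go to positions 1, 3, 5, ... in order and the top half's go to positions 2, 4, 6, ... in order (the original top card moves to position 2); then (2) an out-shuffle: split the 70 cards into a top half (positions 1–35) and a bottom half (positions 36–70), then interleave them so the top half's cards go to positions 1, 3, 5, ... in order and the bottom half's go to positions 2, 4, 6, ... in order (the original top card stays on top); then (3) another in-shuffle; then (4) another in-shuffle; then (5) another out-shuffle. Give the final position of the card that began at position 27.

19

Track the card from position 27 forward through each operation:
  after op 1 (in-shuffle): 27 → 54
  after op 2 (out-shuffle): 54 → 38
  after op 3 (in-shuffle): 38 → 5
  after op 4 (in-shuffle): 5 → 10
  after op 5 (out-shuffle): 10 → 19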